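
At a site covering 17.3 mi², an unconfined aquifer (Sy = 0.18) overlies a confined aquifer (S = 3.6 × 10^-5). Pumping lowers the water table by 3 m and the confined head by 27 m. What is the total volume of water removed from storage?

ΔV ≈ 2.42 × 10^7 m³

A = 17.3 mi² = 4.481 × 10^7 m²
Unconfined: ΔV_u = Sy × A × Δh_u = 0.18 × 4.481 × 10^7 × 3 = 2.42 × 10^7 m³
Confined: ΔV_c = S × A × Δh_c = 3.6 × 10^-5 × 4.481 × 10^7 × 27 = 43550 m³
Total ΔV = 2.42 × 10^7 + 43550 = 2.424 × 10^7 m³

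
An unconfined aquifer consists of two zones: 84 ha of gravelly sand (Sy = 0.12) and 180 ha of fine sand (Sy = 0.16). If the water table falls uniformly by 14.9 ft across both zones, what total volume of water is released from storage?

ΔV ≈ 1.77 × 10^6 m³

A₁ = 84 ha = 8.4 × 10^5 m²; A₂ = 180 ha = 1.8 × 10^6 m²
Δh = 14.9 ft = 4.542 m
ΔV₁ = 0.12 × 8.4 × 10^5 × 4.542 = 4.578 × 10^5 m³
ΔV₂ = 0.16 × 1.8 × 10^6 × 4.542 = 1.308 × 10^6 m³
ΔV = ΔV₁ + ΔV₂ = 1.766 × 10^6 m³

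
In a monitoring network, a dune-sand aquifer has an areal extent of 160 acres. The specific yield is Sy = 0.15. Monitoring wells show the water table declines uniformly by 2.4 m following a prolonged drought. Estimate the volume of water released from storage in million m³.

A = 160 acres = 6.475 × 10^5 m²
ΔV = Sy × A × Δh = 0.15 × 6.475 × 10^5 m² × 2.4 m = 2.331 × 10^5 m³
ΔV = 2.331 × 10^5 m³ = 0.2331 million m³

ΔV ≈ 0.233 million m³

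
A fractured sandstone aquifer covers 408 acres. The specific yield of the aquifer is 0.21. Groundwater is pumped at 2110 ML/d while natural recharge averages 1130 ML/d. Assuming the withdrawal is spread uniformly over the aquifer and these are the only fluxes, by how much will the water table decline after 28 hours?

Δh ≈ 3.3 m

A = 408 acres = 1.651 × 10^6 m²
Net abstraction = 2110 − 1130 = 980 ML/d
Q_net = 980 ML/d = 9.8 × 10^5 m³/d
t = 28 hours = 1.167 d
ΔV = Q × t = 9.8 × 10^5 m³/d × 1.167 d = 1.143 × 10^6 m³
Δh = ΔV / (Sy × A) = 1.143 × 10^6 / (0.21 × 1.651 × 10^6) = 3.297 m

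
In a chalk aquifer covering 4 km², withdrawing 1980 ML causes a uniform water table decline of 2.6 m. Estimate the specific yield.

A = 4 km² = 4 × 10^6 m²
ΔV = 1980 ML = 1.98 × 10^6 m³
Sy = ΔV / (A × Δh) = 1.98 × 10^6 m³ / (4 × 10^6 m² × 2.6 m) = 0.1904

Sy ≈ 0.19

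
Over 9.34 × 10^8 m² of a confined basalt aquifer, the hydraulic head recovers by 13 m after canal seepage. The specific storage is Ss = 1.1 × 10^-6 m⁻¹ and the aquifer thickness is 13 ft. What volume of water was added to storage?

ΔV ≈ 52900 m³

b = 13 ft = 3.962 m
S = Ss × b = 1.1 × 10^-6 m⁻¹ × 3.962 m = 4.359 × 10^-6
ΔV = S × A × Δh = 4.359 × 10^-6 × 9.34 × 10^8 m² × 13 m = 52920 m³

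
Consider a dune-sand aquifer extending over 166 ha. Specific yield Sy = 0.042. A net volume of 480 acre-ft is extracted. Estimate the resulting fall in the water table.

Δh ≈ 8.49 m

A = 166 ha = 1.66 × 10^6 m²
ΔV = 480 acre-ft = 5.921 × 10^5 m³
Δh = ΔV / (Sy × A) = 5.921 × 10^5 m³ / (0.042 × 1.66 × 10^6 m²) = 8.492 m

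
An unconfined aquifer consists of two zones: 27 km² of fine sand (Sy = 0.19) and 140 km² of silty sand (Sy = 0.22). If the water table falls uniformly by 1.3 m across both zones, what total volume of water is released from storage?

ΔV ≈ 4.67 × 10^7 m³

A₁ = 27 km² = 2.7 × 10^7 m²; A₂ = 140 km² = 1.4 × 10^8 m²
ΔV₁ = 0.19 × 2.7 × 10^7 × 1.3 = 6.669 × 10^6 m³
ΔV₂ = 0.22 × 1.4 × 10^8 × 1.3 = 4.004 × 10^7 m³
ΔV = ΔV₁ + ΔV₂ = 4.671 × 10^7 m³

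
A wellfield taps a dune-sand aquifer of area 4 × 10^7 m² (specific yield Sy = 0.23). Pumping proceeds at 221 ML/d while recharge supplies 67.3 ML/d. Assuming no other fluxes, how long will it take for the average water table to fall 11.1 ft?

Δh = 11.1 ft = 3.383 m
ΔV = Sy × A × Δh = 0.23 × 4 × 10^7 × 3.383 = 3.113 × 10^7 m³
Net withdrawal = 221 − 67.3 = 153.7 ML/d = 1.537 × 10^5 m³/d
t = ΔV / Q = 3.113 × 10^7 m³ / 1.537 × 10^5 m³/d = 202.5 d

t ≈ 203 days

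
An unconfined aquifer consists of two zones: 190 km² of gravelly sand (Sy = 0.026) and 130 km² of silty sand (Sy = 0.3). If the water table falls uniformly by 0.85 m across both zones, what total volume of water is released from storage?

A₁ = 190 km² = 1.9 × 10^8 m²; A₂ = 130 km² = 1.3 × 10^8 m²
ΔV₁ = 0.026 × 1.9 × 10^8 × 0.85 = 4.199 × 10^6 m³
ΔV₂ = 0.3 × 1.3 × 10^8 × 0.85 = 3.315 × 10^7 m³
ΔV = ΔV₁ + ΔV₂ = 3.735 × 10^7 m³

ΔV ≈ 3.73 × 10^7 m³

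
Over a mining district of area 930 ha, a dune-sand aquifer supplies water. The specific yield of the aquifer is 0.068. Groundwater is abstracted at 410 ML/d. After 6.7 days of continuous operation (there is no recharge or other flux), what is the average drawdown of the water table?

A = 930 ha = 9.3 × 10^6 m²
Q = 410 ML/d = 4.1 × 10^5 m³/d
ΔV = Q × t = 4.1 × 10^5 m³/d × 6.7 d = 2.747 × 10^6 m³
Δh = ΔV / (Sy × A) = 2.747 × 10^6 / (0.068 × 9.3 × 10^6) = 4.344 m

Δh ≈ 4.34 m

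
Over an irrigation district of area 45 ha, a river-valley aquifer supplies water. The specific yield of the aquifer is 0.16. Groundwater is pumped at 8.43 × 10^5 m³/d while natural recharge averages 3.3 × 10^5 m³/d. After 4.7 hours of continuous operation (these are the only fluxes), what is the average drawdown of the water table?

A = 45 ha = 4.5 × 10^5 m²
Net abstraction = 8.43 × 10^5 − 3.3 × 10^5 = 5.13 × 10^5 m³/d
t = 4.7 hours = 0.1958 d
ΔV = Q × t = 5.13 × 10^5 m³/d × 0.1958 d = 1.005 × 10^5 m³
Δh = ΔV / (Sy × A) = 1.005 × 10^5 / (0.16 × 4.5 × 10^5) = 1.395 m

Δh ≈ 1.4 m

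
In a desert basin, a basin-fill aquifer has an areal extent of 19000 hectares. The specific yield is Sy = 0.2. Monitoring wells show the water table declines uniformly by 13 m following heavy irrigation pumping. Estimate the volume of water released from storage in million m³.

A = 19000 hectares = 1.9 × 10^8 m²
ΔV = Sy × A × Δh = 0.2 × 1.9 × 10^8 m² × 13 m = 4.94 × 10^8 m³
ΔV = 4.94 × 10^8 m³ = 494 million m³

ΔV ≈ 494 million m³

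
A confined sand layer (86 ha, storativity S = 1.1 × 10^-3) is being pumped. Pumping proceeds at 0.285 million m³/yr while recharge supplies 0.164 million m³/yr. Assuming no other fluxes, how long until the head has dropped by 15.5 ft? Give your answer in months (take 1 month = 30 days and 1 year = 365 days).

t ≈ 0.449 months

A = 86 ha = 8.6 × 10^5 m²
Δh = 15.5 ft = 4.724 m
ΔV = S × A × Δh = 0.0011 × 8.6 × 10^5 × 4.724 = 4469 m³
Net withdrawal = 0.285 − 0.164 = 0.121 million m³/yr = 331.5 m³/d
t = ΔV / Q = 4469 m³ / 331.5 m³/d = 13.48 d
t = 13.48 d ≈ 0.4494 months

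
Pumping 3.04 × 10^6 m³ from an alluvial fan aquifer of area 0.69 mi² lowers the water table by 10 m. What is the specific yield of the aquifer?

Sy ≈ 0.17

A = 0.69 mi² = 1.787 × 10^6 m²
Sy = ΔV / (A × Δh) = 3.04 × 10^6 m³ / (1.787 × 10^6 m² × 10 m) = 0.1701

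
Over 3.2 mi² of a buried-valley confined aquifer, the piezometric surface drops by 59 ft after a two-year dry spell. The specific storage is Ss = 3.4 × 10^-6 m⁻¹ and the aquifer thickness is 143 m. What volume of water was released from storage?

S = Ss × b = 3.4 × 10^-6 m⁻¹ × 143 m = 4.862 × 10^-4
A = 3.2 mi² = 8.288 × 10^6 m²
Δh = 59 ft = 17.98 m
ΔV = S × A × Δh = 4.862 × 10^-4 × 8.288 × 10^6 m² × 17.98 m = 72470 m³

ΔV ≈ 72500 m³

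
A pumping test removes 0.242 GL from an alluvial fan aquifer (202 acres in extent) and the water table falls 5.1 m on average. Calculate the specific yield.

Sy ≈ 0.058

A = 202 acres = 8.175 × 10^5 m²
ΔV = 0.242 GL = 2.42 × 10^5 m³
Sy = ΔV / (A × Δh) = 2.42 × 10^5 m³ / (8.175 × 10^5 m² × 5.1 m) = 0.05805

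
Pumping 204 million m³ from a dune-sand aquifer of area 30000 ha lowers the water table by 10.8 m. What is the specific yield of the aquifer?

Sy ≈ 0.063

A = 30000 ha = 3 × 10^8 m²
ΔV = 204 million m³ = 2.04 × 10^8 m³
Sy = ΔV / (A × Δh) = 2.04 × 10^8 m³ / (3 × 10^8 m² × 10.8 m) = 0.06296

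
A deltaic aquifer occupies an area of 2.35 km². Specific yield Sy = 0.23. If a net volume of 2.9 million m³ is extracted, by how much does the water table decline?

Δh ≈ 5.37 m

A = 2.35 km² = 2.35 × 10^6 m²
ΔV = 2.9 million m³ = 2.9 × 10^6 m³
Δh = ΔV / (Sy × A) = 2.9 × 10^6 m³ / (0.23 × 2.35 × 10^6 m²) = 5.365 m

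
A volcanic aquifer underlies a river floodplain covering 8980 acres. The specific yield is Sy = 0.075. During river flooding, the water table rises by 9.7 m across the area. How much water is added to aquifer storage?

A = 8980 acres = 3.634 × 10^7 m²
ΔV = Sy × A × Δh = 0.075 × 3.634 × 10^7 m² × 9.7 m = 2.644 × 10^7 m³

ΔV ≈ 2.64 × 10^7 m³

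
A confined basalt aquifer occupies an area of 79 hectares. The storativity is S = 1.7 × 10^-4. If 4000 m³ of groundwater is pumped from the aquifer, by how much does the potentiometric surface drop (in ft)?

Δh ≈ 97.7 ft

A = 79 hectares = 7.9 × 10^5 m²
Δh = ΔV / (S × A) = 4000 m³ / (1.7 × 10^-4 × 7.9 × 10^5 m²) = 29.78 m
Δh = 29.78 m = 97.72 ft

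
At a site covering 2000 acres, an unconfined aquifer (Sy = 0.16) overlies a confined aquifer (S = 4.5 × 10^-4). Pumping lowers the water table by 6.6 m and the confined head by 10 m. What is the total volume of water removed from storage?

A = 2000 acres = 8.094 × 10^6 m²
Unconfined: ΔV_u = Sy × A × Δh_u = 0.16 × 8.094 × 10^6 × 6.6 = 8.547 × 10^6 m³
Confined: ΔV_c = S × A × Δh_c = 4.5 × 10^-4 × 8.094 × 10^6 × 10 = 36420 m³
Total ΔV = 8.547 × 10^6 + 36420 = 8.583 × 10^6 m³

ΔV ≈ 8.58 × 10^6 m³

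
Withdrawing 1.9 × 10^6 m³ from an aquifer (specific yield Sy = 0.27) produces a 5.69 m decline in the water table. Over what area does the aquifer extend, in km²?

A ≈ 1.24 km²

A = ΔV / (Sy × Δh) = 1.9 × 10^6 / (0.27 × 5.69) = 1.237 × 10^6 m²
A = 1.237 × 10^6 m² = 1.237 km²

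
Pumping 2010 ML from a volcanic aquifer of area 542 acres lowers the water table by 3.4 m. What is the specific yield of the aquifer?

Sy ≈ 0.27

A = 542 acres = 2.193 × 10^6 m²
ΔV = 2010 ML = 2.01 × 10^6 m³
Sy = ΔV / (A × Δh) = 2.01 × 10^6 m³ / (2.193 × 10^6 m² × 3.4 m) = 0.2695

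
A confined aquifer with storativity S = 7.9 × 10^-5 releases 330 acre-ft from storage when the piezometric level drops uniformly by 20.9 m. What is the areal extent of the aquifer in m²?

ΔV = 330 acre-ft = 4.07 × 10^5 m³
A = ΔV / (S × Δh) = 4.07 × 10^5 / (7.9 × 10^-5 × 20.9) = 2.465 × 10^8 m²

A ≈ 2.47 × 10^8 m²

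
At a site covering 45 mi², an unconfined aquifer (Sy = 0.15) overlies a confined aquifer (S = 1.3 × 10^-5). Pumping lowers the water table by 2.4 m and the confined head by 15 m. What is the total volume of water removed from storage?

A = 45 mi² = 1.165 × 10^8 m²
Unconfined: ΔV_u = Sy × A × Δh_u = 0.15 × 1.165 × 10^8 × 2.4 = 4.196 × 10^7 m³
Confined: ΔV_c = S × A × Δh_c = 1.3 × 10^-5 × 1.165 × 10^8 × 15 = 22730 m³
Total ΔV = 4.196 × 10^7 + 22730 = 4.198 × 10^7 m³

ΔV ≈ 4.2 × 10^7 m³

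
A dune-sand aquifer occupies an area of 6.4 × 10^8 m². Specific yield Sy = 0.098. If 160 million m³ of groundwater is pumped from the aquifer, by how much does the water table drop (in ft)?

ΔV = 160 million m³ = 1.6 × 10^8 m³
Δh = ΔV / (Sy × A) = 1.6 × 10^8 m³ / (0.098 × 6.4 × 10^8 m²) = 2.551 m
Δh = 2.551 m = 8.369 ft

Δh ≈ 8.37 ft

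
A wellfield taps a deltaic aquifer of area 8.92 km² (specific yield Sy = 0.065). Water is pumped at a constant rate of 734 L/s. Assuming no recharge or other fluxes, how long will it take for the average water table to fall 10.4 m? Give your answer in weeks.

t ≈ 13.6 weeks

A = 8.92 km² = 8.92 × 10^6 m²
ΔV = Sy × A × Δh = 0.065 × 8.92 × 10^6 × 10.4 = 6.03 × 10^6 m³
Q = 734 L/s = 63420 m³/d
t = ΔV / Q = 6.03 × 10^6 m³ / 63420 m³/d = 95.08 d
t = 95.08 d ≈ 13.58 weeks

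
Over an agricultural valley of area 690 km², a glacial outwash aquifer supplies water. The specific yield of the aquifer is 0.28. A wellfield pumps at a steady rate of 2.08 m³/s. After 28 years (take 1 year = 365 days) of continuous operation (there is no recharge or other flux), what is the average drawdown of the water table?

A = 690 km² = 6.9 × 10^8 m²
Q = 2.08 m³/s = 1.797 × 10^5 m³/d
t = 28 years = 10220 d
ΔV = Q × t = 1.797 × 10^5 m³/d × 10220 d = 1.837 × 10^9 m³
Δh = ΔV / (Sy × A) = 1.837 × 10^9 / (0.28 × 6.9 × 10^8) = 9.507 m

Δh ≈ 9.51 m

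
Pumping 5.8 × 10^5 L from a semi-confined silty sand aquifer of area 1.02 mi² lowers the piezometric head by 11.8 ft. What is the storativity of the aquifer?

A = 1.02 mi² = 2.642 × 10^6 m²
Δh = 11.8 ft = 3.597 m
ΔV = 5.8 × 10^5 L = 580 m³
S = ΔV / (A × Δh) = 580 m³ / (2.642 × 10^6 m² × 3.597 m) = 6.104 × 10^-5

S ≈ 6.1 × 10^-5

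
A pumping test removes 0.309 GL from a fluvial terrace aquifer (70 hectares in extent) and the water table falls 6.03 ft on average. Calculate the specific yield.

Sy ≈ 0.24

A = 70 hectares = 7 × 10^5 m²
Δh = 6.03 ft = 1.838 m
ΔV = 0.309 GL = 3.09 × 10^5 m³
Sy = ΔV / (A × Δh) = 3.09 × 10^5 m³ / (7 × 10^5 m² × 1.838 m) = 0.2402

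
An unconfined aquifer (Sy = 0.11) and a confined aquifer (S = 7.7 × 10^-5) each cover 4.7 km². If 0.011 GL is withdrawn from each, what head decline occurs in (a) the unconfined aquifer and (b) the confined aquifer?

A = 4.7 km² = 4.7 × 10^6 m²
ΔV = 0.011 GL = 11000 m³
Unconfined: Δh_u = ΔV/(Sy·A) = 11000/(0.11 × 4.7 × 10^6) = 0.02128 m
Confined: Δh_c = ΔV/(S·A) = 11000/(7.7 × 10^-5 × 4.7 × 10^6) = 30.4 m

Δh_u ≈ 0.0213 m; Δh_c ≈ 30.4 m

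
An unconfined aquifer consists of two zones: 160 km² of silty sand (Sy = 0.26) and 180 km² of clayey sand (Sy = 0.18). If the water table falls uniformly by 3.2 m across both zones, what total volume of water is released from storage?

ΔV ≈ 2.37 × 10^8 m³

A₁ = 160 km² = 1.6 × 10^8 m²; A₂ = 180 km² = 1.8 × 10^8 m²
ΔV₁ = 0.26 × 1.6 × 10^8 × 3.2 = 1.331 × 10^8 m³
ΔV₂ = 0.18 × 1.8 × 10^8 × 3.2 = 1.037 × 10^8 m³
ΔV = ΔV₁ + ΔV₂ = 2.368 × 10^8 m³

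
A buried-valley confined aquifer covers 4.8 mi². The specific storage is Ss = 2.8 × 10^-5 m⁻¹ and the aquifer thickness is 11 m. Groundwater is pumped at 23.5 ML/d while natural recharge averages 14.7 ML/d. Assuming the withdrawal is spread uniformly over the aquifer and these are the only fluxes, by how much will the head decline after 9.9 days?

S = Ss × b = 2.8 × 10^-5 m⁻¹ × 11 m = 3.08 × 10^-4
A = 4.8 mi² = 1.243 × 10^7 m²
Net abstraction = 23.5 − 14.7 = 8.8 ML/d
Q_net = 8.8 ML/d = 8800 m³/d
ΔV = Q × t = 8800 m³/d × 9.9 d = 87120 m³
Δh = ΔV / (S × A) = 87120 / (3.08 × 10^-4 × 1.243 × 10^7) = 22.75 m

Δh ≈ 22.8 m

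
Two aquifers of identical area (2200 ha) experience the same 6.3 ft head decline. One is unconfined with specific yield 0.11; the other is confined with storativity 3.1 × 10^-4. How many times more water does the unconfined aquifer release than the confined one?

ΔV_u / ΔV_c ≈ 355

A = 2200 ha = 2.2 × 10^7 m²
Δh = 6.3 ft = 1.92 m
Unconfined: ΔV_u = Sy × A × Δh = 0.11 × 2.2 × 10^7 × 1.92 = 4.647 × 10^6 m³
Confined: ΔV_c = S × A × Δh = 3.1 × 10^-4 × 2.2 × 10^7 × 1.92 = 13100 m³
Ratio = ΔV_u / ΔV_c = Sy / S = 0.11 / 3.1 × 10^-4 = 354.8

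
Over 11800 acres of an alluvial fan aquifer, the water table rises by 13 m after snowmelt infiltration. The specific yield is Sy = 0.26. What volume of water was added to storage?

A = 11800 acres = 4.775 × 10^7 m²
ΔV = Sy × A × Δh = 0.26 × 4.775 × 10^7 m² × 13 m = 1.614 × 10^8 m³

ΔV ≈ 1.61 × 10^8 m³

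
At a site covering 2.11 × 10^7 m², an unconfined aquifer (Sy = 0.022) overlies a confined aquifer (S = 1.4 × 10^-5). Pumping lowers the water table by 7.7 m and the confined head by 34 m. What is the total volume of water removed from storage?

ΔV ≈ 3.58 × 10^6 m³

Unconfined: ΔV_u = Sy × A × Δh_u = 0.022 × 2.11 × 10^7 × 7.7 = 3.574 × 10^6 m³
Confined: ΔV_c = S × A × Δh_c = 1.4 × 10^-5 × 2.11 × 10^7 × 34 = 10040 m³
Total ΔV = 3.574 × 10^6 + 10040 = 3.584 × 10^6 m³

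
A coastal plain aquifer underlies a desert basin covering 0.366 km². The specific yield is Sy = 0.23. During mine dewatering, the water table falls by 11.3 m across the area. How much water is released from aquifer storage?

A = 0.366 km² = 3.66 × 10^5 m²
ΔV = Sy × A × Δh = 0.23 × 3.66 × 10^5 m² × 11.3 m = 9.512 × 10^5 m³

ΔV ≈ 9.51 × 10^5 m³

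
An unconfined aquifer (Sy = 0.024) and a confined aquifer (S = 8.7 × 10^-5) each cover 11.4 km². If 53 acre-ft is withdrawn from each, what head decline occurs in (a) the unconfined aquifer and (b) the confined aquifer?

Δh_u ≈ 0.239 m; Δh_c ≈ 65.9 m

A = 11.4 km² = 1.14 × 10^7 m²
ΔV = 53 acre-ft = 65370 m³
Unconfined: Δh_u = ΔV/(Sy·A) = 65370/(0.024 × 1.14 × 10^7) = 0.2389 m
Confined: Δh_c = ΔV/(S·A) = 65370/(8.7 × 10^-5 × 1.14 × 10^7) = 65.92 m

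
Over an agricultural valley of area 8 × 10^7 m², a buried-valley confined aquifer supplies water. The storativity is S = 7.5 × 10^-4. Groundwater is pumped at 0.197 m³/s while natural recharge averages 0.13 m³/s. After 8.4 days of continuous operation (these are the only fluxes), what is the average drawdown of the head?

Net abstraction = 0.197 − 0.13 = 0.067 m³/s
Q_net = 0.067 m³/s = 5789 m³/d
ΔV = Q × t = 5789 m³/d × 8.4 d = 48630 m³
Δh = ΔV / (S × A) = 48630 / (7.5 × 10^-4 × 8 × 10^7) = 0.8104 m

Δh ≈ 0.81 m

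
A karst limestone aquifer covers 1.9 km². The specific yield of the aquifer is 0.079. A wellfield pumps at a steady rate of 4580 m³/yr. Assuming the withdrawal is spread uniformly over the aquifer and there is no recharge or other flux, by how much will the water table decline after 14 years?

Δh ≈ 0.427 m

A = 1.9 km² = 1.9 × 10^6 m²
Q = 4580 m³/yr = 12.55 m³/d
t = 14 years = 5110 d
ΔV = Q × t = 12.55 m³/d × 5110 d = 64120 m³
Δh = ΔV / (Sy × A) = 64120 / (0.079 × 1.9 × 10^6) = 0.4272 m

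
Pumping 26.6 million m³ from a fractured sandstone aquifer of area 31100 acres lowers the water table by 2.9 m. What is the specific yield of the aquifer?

Sy ≈ 0.073

A = 31100 acres = 1.259 × 10^8 m²
ΔV = 26.6 million m³ = 2.66 × 10^7 m³
Sy = ΔV / (A × Δh) = 2.66 × 10^7 m³ / (1.259 × 10^8 m² × 2.9 m) = 0.07288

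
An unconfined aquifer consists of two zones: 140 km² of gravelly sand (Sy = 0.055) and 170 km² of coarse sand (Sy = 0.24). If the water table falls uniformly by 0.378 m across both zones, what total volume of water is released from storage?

A₁ = 140 km² = 1.4 × 10^8 m²; A₂ = 170 km² = 1.7 × 10^8 m²
ΔV₁ = 0.055 × 1.4 × 10^8 × 0.378 = 2.911 × 10^6 m³
ΔV₂ = 0.24 × 1.7 × 10^8 × 0.378 = 1.542 × 10^7 m³
ΔV = ΔV₁ + ΔV₂ = 1.833 × 10^7 m³

ΔV ≈ 1.83 × 10^7 m³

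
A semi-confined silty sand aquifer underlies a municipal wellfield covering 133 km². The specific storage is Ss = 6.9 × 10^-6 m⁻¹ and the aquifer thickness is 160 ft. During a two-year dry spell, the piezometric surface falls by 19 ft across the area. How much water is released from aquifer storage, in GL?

ΔV ≈ 0.259 GL

b = 160 ft = 48.77 m
S = Ss × b = 6.9 × 10^-6 m⁻¹ × 48.77 m = 3.365 × 10^-4
A = 133 km² = 1.33 × 10^8 m²
Δh = 19 ft = 5.791 m
ΔV = S × A × Δh = 3.365 × 10^-4 × 1.33 × 10^8 m² × 5.791 m = 2.592 × 10^5 m³
ΔV = 2.592 × 10^5 m³ = 0.2592 GL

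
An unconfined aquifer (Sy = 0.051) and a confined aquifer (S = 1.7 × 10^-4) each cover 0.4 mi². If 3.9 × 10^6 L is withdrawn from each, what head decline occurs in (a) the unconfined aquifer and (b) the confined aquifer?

A = 0.4 mi² = 1.036 × 10^6 m²
ΔV = 3.9 × 10^6 L = 3900 m³
Unconfined: Δh_u = ΔV/(Sy·A) = 3900/(0.051 × 1.036 × 10^6) = 0.07381 m
Confined: Δh_c = ΔV/(S·A) = 3900/(1.7 × 10^-4 × 1.036 × 10^6) = 22.14 m

Δh_u ≈ 0.0738 m; Δh_c ≈ 22.1 m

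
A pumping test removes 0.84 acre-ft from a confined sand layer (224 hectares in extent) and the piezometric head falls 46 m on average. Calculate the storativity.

A = 224 hectares = 2.24 × 10^6 m²
ΔV = 0.84 acre-ft = 1036 m³
S = ΔV / (A × Δh) = 1036 m³ / (2.24 × 10^6 m² × 46 m) = 1.006 × 10^-5

S ≈ 1 × 10^-5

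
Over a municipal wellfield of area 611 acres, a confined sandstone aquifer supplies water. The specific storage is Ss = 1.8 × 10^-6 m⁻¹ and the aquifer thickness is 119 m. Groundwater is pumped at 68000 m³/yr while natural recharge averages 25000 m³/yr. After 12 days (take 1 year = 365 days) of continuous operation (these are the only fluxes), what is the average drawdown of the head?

Δh ≈ 2.67 m

S = Ss × b = 1.8 × 10^-6 m⁻¹ × 119 m = 2.142 × 10^-4
A = 611 acres = 2.473 × 10^6 m²
Net abstraction = 68000 − 25000 = 43000 m³/yr
Q_net = 43000 m³/yr = 117.8 m³/d
ΔV = Q × t = 117.8 m³/d × 12 d = 1414 m³
Δh = ΔV / (S × A) = 1414 / (2.142 × 10^-4 × 2.473 × 10^6) = 2.669 m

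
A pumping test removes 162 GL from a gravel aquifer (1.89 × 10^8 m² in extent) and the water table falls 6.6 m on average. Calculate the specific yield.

Sy ≈ 0.13

ΔV = 162 GL = 1.62 × 10^8 m³
Sy = ΔV / (A × Δh) = 1.62 × 10^8 m³ / (1.89 × 10^8 m² × 6.6 m) = 0.1299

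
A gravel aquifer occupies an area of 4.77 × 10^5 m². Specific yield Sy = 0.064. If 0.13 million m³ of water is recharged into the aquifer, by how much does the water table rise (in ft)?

Δh ≈ 14 ft

ΔV = 0.13 million m³ = 1.3 × 10^5 m³
Δh = ΔV / (Sy × A) = 1.3 × 10^5 m³ / (0.064 × 4.77 × 10^5 m²) = 4.258 m
Δh = 4.258 m = 13.97 ft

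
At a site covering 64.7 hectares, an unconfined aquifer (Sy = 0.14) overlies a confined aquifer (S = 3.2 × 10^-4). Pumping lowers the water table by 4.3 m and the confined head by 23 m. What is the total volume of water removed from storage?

ΔV ≈ 3.94 × 10^5 m³

A = 64.7 hectares = 6.47 × 10^5 m²
Unconfined: ΔV_u = Sy × A × Δh_u = 0.14 × 6.47 × 10^5 × 4.3 = 3.895 × 10^5 m³
Confined: ΔV_c = S × A × Δh_c = 3.2 × 10^-4 × 6.47 × 10^5 × 23 = 4762 m³
Total ΔV = 3.895 × 10^5 + 4762 = 3.943 × 10^5 m³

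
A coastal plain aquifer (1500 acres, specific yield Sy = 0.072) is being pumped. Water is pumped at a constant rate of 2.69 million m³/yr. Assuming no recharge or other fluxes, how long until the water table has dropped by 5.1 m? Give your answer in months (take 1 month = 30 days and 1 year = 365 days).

A = 1500 acres = 6.07 × 10^6 m²
ΔV = Sy × A × Δh = 0.072 × 6.07 × 10^6 × 5.1 = 2.229 × 10^6 m³
Q = 2.69 million m³/yr = 7370 m³/d
t = ΔV / Q = 2.229 × 10^6 m³ / 7370 m³/d = 302.4 d
t = 302.4 d ≈ 10.08 months

t ≈ 10.1 months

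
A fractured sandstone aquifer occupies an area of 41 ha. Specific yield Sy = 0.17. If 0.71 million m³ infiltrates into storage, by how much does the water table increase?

A = 41 ha = 4.1 × 10^5 m²
ΔV = 0.71 million m³ = 7.1 × 10^5 m³
Δh = ΔV / (Sy × A) = 7.1 × 10^5 m³ / (0.17 × 4.1 × 10^5 m²) = 10.19 m

Δh ≈ 10.2 m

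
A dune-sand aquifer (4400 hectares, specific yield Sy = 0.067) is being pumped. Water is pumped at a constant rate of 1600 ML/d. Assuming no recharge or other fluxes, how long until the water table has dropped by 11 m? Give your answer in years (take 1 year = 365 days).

t ≈ 0.0555 years

A = 4400 hectares = 4.4 × 10^7 m²
ΔV = Sy × A × Δh = 0.067 × 4.4 × 10^7 × 11 = 3.243 × 10^7 m³
Q = 1600 ML/d = 1.6 × 10^6 m³/d
t = ΔV / Q = 3.243 × 10^7 m³ / 1.6 × 10^6 m³/d = 20.27 d
t = 20.27 d ≈ 0.05553 years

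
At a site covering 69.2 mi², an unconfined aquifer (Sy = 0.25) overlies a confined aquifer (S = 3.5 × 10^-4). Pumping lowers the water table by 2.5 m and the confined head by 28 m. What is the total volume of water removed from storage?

ΔV ≈ 1.14 × 10^8 m³

A = 69.2 mi² = 1.792 × 10^8 m²
Unconfined: ΔV_u = Sy × A × Δh_u = 0.25 × 1.792 × 10^8 × 2.5 = 1.12 × 10^8 m³
Confined: ΔV_c = S × A × Δh_c = 3.5 × 10^-4 × 1.792 × 10^8 × 28 = 1.756 × 10^6 m³
Total ΔV = 1.12 × 10^8 + 1.756 × 10^6 = 1.138 × 10^8 m³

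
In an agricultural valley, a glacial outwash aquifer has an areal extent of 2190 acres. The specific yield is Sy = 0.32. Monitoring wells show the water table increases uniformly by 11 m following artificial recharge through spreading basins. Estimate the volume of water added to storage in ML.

ΔV ≈ 31200 ML

A = 2190 acres = 8.863 × 10^6 m²
ΔV = Sy × A × Δh = 0.32 × 8.863 × 10^6 m² × 11 m = 3.12 × 10^7 m³
ΔV = 3.12 × 10^7 m³ = 31200 ML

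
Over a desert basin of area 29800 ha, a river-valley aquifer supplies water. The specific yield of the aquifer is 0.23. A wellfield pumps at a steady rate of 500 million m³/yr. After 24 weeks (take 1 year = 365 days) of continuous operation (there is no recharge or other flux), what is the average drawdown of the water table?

A = 29800 ha = 2.98 × 10^8 m²
Q = 500 million m³/yr = 1.37 × 10^6 m³/d
t = 24 weeks = 168 d
ΔV = Q × t = 1.37 × 10^6 m³/d × 168 d = 2.301 × 10^8 m³
Δh = ΔV / (Sy × A) = 2.301 × 10^8 / (0.23 × 2.98 × 10^8) = 3.358 m

Δh ≈ 3.36 m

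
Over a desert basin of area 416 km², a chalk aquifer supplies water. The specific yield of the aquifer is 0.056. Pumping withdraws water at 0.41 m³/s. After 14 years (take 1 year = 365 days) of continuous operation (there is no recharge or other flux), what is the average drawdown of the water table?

A = 416 km² = 4.16 × 10^8 m²
Q = 0.41 m³/s = 35420 m³/d
t = 14 years = 5110 d
ΔV = Q × t = 35420 m³/d × 5110 d = 1.81 × 10^8 m³
Δh = ΔV / (Sy × A) = 1.81 × 10^8 / (0.056 × 4.16 × 10^8) = 7.77 m

Δh ≈ 7.77 m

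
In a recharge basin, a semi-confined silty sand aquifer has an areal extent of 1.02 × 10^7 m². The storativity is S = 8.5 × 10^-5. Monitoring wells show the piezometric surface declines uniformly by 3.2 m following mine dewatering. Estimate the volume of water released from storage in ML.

ΔV = S × A × Δh = 8.5 × 10^-5 × 1.02 × 10^7 m² × 3.2 m = 2774 m³
ΔV = 2774 m³ = 2.774 ML

ΔV ≈ 2.77 ML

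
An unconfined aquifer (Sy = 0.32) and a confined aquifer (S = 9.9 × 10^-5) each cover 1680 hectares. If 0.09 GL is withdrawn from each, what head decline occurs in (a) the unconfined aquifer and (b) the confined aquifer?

Δh_u ≈ 0.0167 m; Δh_c ≈ 54.1 m

A = 1680 hectares = 1.68 × 10^7 m²
ΔV = 0.09 GL = 90000 m³
Unconfined: Δh_u = ΔV/(Sy·A) = 90000/(0.32 × 1.68 × 10^7) = 0.01674 m
Confined: Δh_c = ΔV/(S·A) = 90000/(9.9 × 10^-5 × 1.68 × 10^7) = 54.11 m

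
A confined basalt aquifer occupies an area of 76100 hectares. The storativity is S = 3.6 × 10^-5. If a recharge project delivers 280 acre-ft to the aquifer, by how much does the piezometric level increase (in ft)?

Δh ≈ 41.4 ft

A = 76100 hectares = 7.61 × 10^8 m²
ΔV = 280 acre-ft = 3.454 × 10^5 m³
Δh = ΔV / (S × A) = 3.454 × 10^5 m³ / (3.6 × 10^-5 × 7.61 × 10^8 m²) = 12.61 m
Δh = 12.61 m = 41.36 ft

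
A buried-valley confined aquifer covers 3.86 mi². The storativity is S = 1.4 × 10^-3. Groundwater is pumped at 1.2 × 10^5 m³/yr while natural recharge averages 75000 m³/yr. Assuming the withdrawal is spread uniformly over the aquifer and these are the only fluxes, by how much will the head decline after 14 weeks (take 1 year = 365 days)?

A = 3.86 mi² = 9.997 × 10^6 m²
Net abstraction = 1.2 × 10^5 − 75000 = 45000 m³/yr
Q_net = 45000 m³/yr = 123.3 m³/d
t = 14 weeks = 98 d
ΔV = Q × t = 123.3 m³/d × 98 d = 12080 m³
Δh = ΔV / (S × A) = 12080 / (0.0014 × 9.997 × 10^6) = 0.8632 m

Δh ≈ 0.863 m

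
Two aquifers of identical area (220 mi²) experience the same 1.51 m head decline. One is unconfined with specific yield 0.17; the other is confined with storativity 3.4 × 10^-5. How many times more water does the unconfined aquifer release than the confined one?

ΔV_u / ΔV_c ≈ 5000

A = 220 mi² = 5.698 × 10^8 m²
Unconfined: ΔV_u = Sy × A × Δh = 0.17 × 5.698 × 10^8 × 1.51 = 1.463 × 10^8 m³
Confined: ΔV_c = S × A × Δh = 3.4 × 10^-5 × 5.698 × 10^8 × 1.51 = 29250 m³
Ratio = ΔV_u / ΔV_c = Sy / S = 0.17 / 3.4 × 10^-5 = 5000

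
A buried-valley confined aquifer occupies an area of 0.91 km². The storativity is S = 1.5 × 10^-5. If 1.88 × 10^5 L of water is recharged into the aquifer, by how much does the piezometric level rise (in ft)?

Δh ≈ 45.2 ft

A = 0.91 km² = 9.1 × 10^5 m²
ΔV = 1.88 × 10^5 L = 188 m³
Δh = ΔV / (S × A) = 188 m³ / (1.5 × 10^-5 × 9.1 × 10^5 m²) = 13.77 m
Δh = 13.77 m = 45.19 ft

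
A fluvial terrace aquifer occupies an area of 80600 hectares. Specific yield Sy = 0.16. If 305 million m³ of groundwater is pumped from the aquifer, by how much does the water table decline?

A = 80600 hectares = 8.06 × 10^8 m²
ΔV = 305 million m³ = 3.05 × 10^8 m³
Δh = ΔV / (Sy × A) = 3.05 × 10^8 m³ / (0.16 × 8.06 × 10^8 m²) = 2.365 m

Δh ≈ 2.37 m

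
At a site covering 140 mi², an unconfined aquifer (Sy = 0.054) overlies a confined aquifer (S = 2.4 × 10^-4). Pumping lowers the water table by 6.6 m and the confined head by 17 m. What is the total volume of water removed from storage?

ΔV ≈ 1.31 × 10^8 m³

A = 140 mi² = 3.626 × 10^8 m²
Unconfined: ΔV_u = Sy × A × Δh_u = 0.054 × 3.626 × 10^8 × 6.6 = 1.292 × 10^8 m³
Confined: ΔV_c = S × A × Δh_c = 2.4 × 10^-4 × 3.626 × 10^8 × 17 = 1.479 × 10^6 m³
Total ΔV = 1.292 × 10^8 + 1.479 × 10^6 = 1.307 × 10^8 m³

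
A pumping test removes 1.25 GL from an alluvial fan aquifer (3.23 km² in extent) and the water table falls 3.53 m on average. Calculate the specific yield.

A = 3.23 km² = 3.23 × 10^6 m²
ΔV = 1.25 GL = 1.25 × 10^6 m³
Sy = ΔV / (A × Δh) = 1.25 × 10^6 m³ / (3.23 × 10^6 m² × 3.53 m) = 0.1096

Sy ≈ 0.11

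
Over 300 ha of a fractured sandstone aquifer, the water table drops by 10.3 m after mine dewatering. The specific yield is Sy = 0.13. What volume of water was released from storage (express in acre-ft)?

A = 300 ha = 3 × 10^6 m²
ΔV = Sy × A × Δh = 0.13 × 3 × 10^6 m² × 10.3 m = 4.017 × 10^6 m³
ΔV = 4.017 × 10^6 m³ = 3257 acre-ft

ΔV ≈ 3260 acre-ft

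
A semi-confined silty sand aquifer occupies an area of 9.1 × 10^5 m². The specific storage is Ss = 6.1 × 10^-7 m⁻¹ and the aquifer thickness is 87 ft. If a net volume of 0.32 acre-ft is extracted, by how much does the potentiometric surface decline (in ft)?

b = 87 ft = 26.52 m
S = Ss × b = 6.1 × 10^-7 m⁻¹ × 26.52 m = 1.618 × 10^-5
ΔV = 0.32 acre-ft = 394.7 m³
Δh = ΔV / (S × A) = 394.7 m³ / (1.618 × 10^-5 × 9.1 × 10^5 m²) = 26.81 m
Δh = 26.81 m = 87.98 ft

Δh ≈ 88 ft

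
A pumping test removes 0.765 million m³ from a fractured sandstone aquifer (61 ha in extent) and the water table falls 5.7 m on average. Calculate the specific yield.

A = 61 ha = 6.1 × 10^5 m²
ΔV = 0.765 million m³ = 7.65 × 10^5 m³
Sy = ΔV / (A × Δh) = 7.65 × 10^5 m³ / (6.1 × 10^5 m² × 5.7 m) = 0.22

Sy ≈ 0.22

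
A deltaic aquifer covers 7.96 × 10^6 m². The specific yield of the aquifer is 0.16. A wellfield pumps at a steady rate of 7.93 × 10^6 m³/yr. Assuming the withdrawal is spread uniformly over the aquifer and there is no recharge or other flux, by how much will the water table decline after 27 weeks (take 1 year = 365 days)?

Q = 7.93 × 10^6 m³/yr = 21730 m³/d
t = 27 weeks = 189 d
ΔV = Q × t = 21730 m³/d × 189 d = 4.106 × 10^6 m³
Δh = ΔV / (Sy × A) = 4.106 × 10^6 / (0.16 × 7.96 × 10^6) = 3.224 m

Δh ≈ 3.22 m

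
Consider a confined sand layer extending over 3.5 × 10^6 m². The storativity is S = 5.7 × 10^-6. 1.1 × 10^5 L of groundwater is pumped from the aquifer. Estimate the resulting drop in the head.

Δh ≈ 5.51 m

ΔV = 1.1 × 10^5 L = 110 m³
Δh = ΔV / (S × A) = 110 m³ / (5.7 × 10^-6 × 3.5 × 10^6 m²) = 5.514 m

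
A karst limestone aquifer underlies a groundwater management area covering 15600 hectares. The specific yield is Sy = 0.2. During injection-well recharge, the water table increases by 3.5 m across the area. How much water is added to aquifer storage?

A = 15600 hectares = 1.56 × 10^8 m²
ΔV = Sy × A × Δh = 0.2 × 1.56 × 10^8 m² × 3.5 m = 1.092 × 10^8 m³

ΔV ≈ 1.09 × 10^8 m³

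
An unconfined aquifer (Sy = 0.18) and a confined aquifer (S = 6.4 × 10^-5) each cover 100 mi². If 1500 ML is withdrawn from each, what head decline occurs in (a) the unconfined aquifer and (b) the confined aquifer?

A = 100 mi² = 2.59 × 10^8 m²
ΔV = 1500 ML = 1.5 × 10^6 m³
Unconfined: Δh_u = ΔV/(Sy·A) = 1.5 × 10^6/(0.18 × 2.59 × 10^8) = 0.03218 m
Confined: Δh_c = ΔV/(S·A) = 1.5 × 10^6/(6.4 × 10^-5 × 2.59 × 10^8) = 90.49 m

Δh_u ≈ 0.0322 m; Δh_c ≈ 90.5 m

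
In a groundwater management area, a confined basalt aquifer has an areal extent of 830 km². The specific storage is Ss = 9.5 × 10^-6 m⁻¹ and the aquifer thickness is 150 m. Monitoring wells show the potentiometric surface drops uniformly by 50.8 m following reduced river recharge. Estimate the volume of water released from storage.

ΔV ≈ 6.01 × 10^7 m³

S = Ss × b = 9.5 × 10^-6 m⁻¹ × 150 m = 1.425 × 10^-3
A = 830 km² = 8.3 × 10^8 m²
ΔV = S × A × Δh = 0.001425 × 8.3 × 10^8 m² × 50.8 m = 6.008 × 10^7 m³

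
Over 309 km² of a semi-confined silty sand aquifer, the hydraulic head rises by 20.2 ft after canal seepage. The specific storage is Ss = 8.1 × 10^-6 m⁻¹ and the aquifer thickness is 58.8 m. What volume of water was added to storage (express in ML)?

S = Ss × b = 8.1 × 10^-6 m⁻¹ × 58.8 m = 4.763 × 10^-4
A = 309 km² = 3.09 × 10^8 m²
Δh = 20.2 ft = 6.157 m
ΔV = S × A × Δh = 4.763 × 10^-4 × 3.09 × 10^8 m² × 6.157 m = 9.061 × 10^5 m³
ΔV = 9.061 × 10^5 m³ = 906.1 ML

ΔV ≈ 906 ML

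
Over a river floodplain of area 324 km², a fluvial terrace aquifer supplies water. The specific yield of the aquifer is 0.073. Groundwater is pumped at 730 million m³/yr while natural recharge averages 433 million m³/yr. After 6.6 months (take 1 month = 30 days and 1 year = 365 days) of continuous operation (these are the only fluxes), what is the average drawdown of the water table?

A = 324 km² = 3.24 × 10^8 m²
Net abstraction = 730 − 433 = 297 million m³/yr
Q_net = 297 million m³/yr = 8.137 × 10^5 m³/d
t = 6.6 months = 198 d
ΔV = Q × t = 8.137 × 10^5 m³/d × 198 d = 1.611 × 10^8 m³
Δh = ΔV / (Sy × A) = 1.611 × 10^8 / (0.073 × 3.24 × 10^8) = 6.812 m

Δh ≈ 6.81 m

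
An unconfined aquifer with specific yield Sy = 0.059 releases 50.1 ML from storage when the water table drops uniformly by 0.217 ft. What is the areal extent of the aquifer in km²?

Δh = 0.217 ft = 0.06614 m
ΔV = 50.1 ML = 50100 m³
A = ΔV / (Sy × Δh) = 50100 / (0.059 × 0.06614) = 1.284 × 10^7 m²
A = 1.284 × 10^7 m² = 12.84 km²

A ≈ 12.8 km²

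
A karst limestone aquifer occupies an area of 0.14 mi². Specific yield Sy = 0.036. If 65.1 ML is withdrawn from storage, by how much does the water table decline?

Δh ≈ 4.99 m

A = 0.14 mi² = 3.626 × 10^5 m²
ΔV = 65.1 ML = 65100 m³
Δh = ΔV / (Sy × A) = 65100 m³ / (0.036 × 3.626 × 10^5 m²) = 4.987 m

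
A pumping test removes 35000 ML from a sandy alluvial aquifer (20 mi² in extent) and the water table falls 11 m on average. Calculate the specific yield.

Sy ≈ 0.061

A = 20 mi² = 5.18 × 10^7 m²
ΔV = 35000 ML = 3.5 × 10^7 m³
Sy = ΔV / (A × Δh) = 3.5 × 10^7 m³ / (5.18 × 10^7 m² × 11 m) = 0.06143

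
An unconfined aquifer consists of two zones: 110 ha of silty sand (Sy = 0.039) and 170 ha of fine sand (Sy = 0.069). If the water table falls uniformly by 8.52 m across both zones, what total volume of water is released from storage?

ΔV ≈ 1.36 × 10^6 m³

A₁ = 110 ha = 1.1 × 10^6 m²; A₂ = 170 ha = 1.7 × 10^6 m²
ΔV₁ = 0.039 × 1.1 × 10^6 × 8.52 = 3.655 × 10^5 m³
ΔV₂ = 0.069 × 1.7 × 10^6 × 8.52 = 9.994 × 10^5 m³
ΔV = ΔV₁ + ΔV₂ = 1.365 × 10^6 m³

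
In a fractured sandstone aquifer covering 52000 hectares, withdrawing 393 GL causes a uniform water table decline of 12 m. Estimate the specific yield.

Sy ≈ 0.063

A = 52000 hectares = 5.2 × 10^8 m²
ΔV = 393 GL = 3.93 × 10^8 m³
Sy = ΔV / (A × Δh) = 3.93 × 10^8 m³ / (5.2 × 10^8 m² × 12 m) = 0.06298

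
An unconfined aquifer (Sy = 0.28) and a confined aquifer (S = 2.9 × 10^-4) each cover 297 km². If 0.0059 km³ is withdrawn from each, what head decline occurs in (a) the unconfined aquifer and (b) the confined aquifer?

Δh_u ≈ 0.0709 m; Δh_c ≈ 68.5 m

A = 297 km² = 2.97 × 10^8 m²
ΔV = 0.0059 km³ = 5.9 × 10^6 m³
Unconfined: Δh_u = ΔV/(Sy·A) = 5.9 × 10^6/(0.28 × 2.97 × 10^8) = 0.07095 m
Confined: Δh_c = ΔV/(S·A) = 5.9 × 10^6/(2.9 × 10^-4 × 2.97 × 10^8) = 68.5 m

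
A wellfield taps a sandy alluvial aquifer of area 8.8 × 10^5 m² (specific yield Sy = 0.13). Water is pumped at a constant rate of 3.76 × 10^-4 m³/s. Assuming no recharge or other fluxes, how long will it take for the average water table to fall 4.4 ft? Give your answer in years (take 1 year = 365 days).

t ≈ 12.9 years

Δh = 4.4 ft = 1.341 m
ΔV = Sy × A × Δh = 0.13 × 8.8 × 10^5 × 1.341 = 1.534 × 10^5 m³
Q = 3.76 × 10^-4 m³/s = 32.49 m³/d
t = ΔV / Q = 1.534 × 10^5 m³ / 32.49 m³/d = 4723 d
t = 4723 d ≈ 12.94 years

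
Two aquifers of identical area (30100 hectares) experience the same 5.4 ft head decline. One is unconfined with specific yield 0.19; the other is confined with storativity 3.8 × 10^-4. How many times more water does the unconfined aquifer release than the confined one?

A = 30100 hectares = 3.01 × 10^8 m²
Δh = 5.4 ft = 1.646 m
Unconfined: ΔV_u = Sy × A × Δh = 0.19 × 3.01 × 10^8 × 1.646 = 9.413 × 10^7 m³
Confined: ΔV_c = S × A × Δh = 3.8 × 10^-4 × 3.01 × 10^8 × 1.646 = 1.883 × 10^5 m³
Ratio = ΔV_u / ΔV_c = Sy / S = 0.19 / 3.8 × 10^-4 = 500

ΔV_u / ΔV_c ≈ 500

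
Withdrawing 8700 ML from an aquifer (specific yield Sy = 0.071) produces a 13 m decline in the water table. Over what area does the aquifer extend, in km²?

ΔV = 8700 ML = 8.7 × 10^6 m³
A = ΔV / (Sy × Δh) = 8.7 × 10^6 / (0.071 × 13) = 9.426 × 10^6 m²
A = 9.426 × 10^6 m² = 9.426 km²

A ≈ 9.43 km²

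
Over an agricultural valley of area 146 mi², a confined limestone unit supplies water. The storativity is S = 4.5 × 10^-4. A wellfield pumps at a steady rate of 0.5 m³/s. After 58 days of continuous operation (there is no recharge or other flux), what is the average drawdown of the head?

Δh ≈ 14.7 m

A = 146 mi² = 3.781 × 10^8 m²
Q = 0.5 m³/s = 43200 m³/d
ΔV = Q × t = 43200 m³/d × 58 d = 2.506 × 10^6 m³
Δh = ΔV / (S × A) = 2.506 × 10^6 / (4.5 × 10^-4 × 3.781 × 10^8) = 14.72 m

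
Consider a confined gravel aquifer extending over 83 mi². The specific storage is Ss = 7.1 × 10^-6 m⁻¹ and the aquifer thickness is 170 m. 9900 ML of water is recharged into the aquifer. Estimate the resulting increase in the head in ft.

Δh ≈ 125 ft

S = Ss × b = 7.1 × 10^-6 m⁻¹ × 170 m = 1.207 × 10^-3
A = 83 mi² = 2.15 × 10^8 m²
ΔV = 9900 ML = 9.9 × 10^6 m³
Δh = ΔV / (S × A) = 9.9 × 10^6 m³ / (0.001207 × 2.15 × 10^8 m²) = 38.16 m
Δh = 38.16 m = 125.2 ft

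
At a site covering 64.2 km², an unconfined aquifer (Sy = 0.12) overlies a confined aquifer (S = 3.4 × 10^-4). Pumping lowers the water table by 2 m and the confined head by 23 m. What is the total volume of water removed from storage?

ΔV ≈ 1.59 × 10^7 m³

A = 64.2 km² = 6.42 × 10^7 m²
Unconfined: ΔV_u = Sy × A × Δh_u = 0.12 × 6.42 × 10^7 × 2 = 1.541 × 10^7 m³
Confined: ΔV_c = S × A × Δh_c = 3.4 × 10^-4 × 6.42 × 10^7 × 23 = 5.02 × 10^5 m³
Total ΔV = 1.541 × 10^7 + 5.02 × 10^5 = 1.591 × 10^7 m³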